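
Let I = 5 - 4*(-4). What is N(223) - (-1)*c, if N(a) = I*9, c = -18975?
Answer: -18786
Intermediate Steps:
I = 21 (I = 5 + 16 = 21)
N(a) = 189 (N(a) = 21*9 = 189)
N(223) - (-1)*c = 189 - (-1)*(-18975) = 189 - 1*18975 = 189 - 18975 = -18786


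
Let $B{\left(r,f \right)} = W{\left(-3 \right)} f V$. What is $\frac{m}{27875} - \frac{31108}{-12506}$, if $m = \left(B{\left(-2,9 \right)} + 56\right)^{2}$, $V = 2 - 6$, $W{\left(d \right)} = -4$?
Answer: $\frac{5469502}{1394419} \approx 3.9224$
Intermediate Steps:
$V = -4$ ($V = 2 - 6 = -4$)
$B{\left(r,f \right)} = 16 f$ ($B{\left(r,f \right)} = - 4 f \left(-4\right) = 16 f$)
$m = 40000$ ($m = \left(16 \cdot 9 + 56\right)^{2} = \left(144 + 56\right)^{2} = 200^{2} = 40000$)
$\frac{m}{27875} - \frac{31108}{-12506} = \frac{40000}{27875} - \frac{31108}{-12506} = 40000 \cdot \frac{1}{27875} - - \frac{15554}{6253} = \frac{320}{223} + \frac{15554}{6253} = \frac{5469502}{1394419}$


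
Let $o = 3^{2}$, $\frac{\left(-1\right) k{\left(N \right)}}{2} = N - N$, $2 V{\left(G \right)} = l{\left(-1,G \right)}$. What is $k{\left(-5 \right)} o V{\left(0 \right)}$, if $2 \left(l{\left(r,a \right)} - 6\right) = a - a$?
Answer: $0$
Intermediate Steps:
$l{\left(r,a \right)} = 6$ ($l{\left(r,a \right)} = 6 + \frac{a - a}{2} = 6 + \frac{1}{2} \cdot 0 = 6 + 0 = 6$)
$V{\left(G \right)} = 3$ ($V{\left(G \right)} = \frac{1}{2} \cdot 6 = 3$)
$k{\left(N \right)} = 0$ ($k{\left(N \right)} = - 2 \left(N - N\right) = \left(-2\right) 0 = 0$)
$o = 9$
$k{\left(-5 \right)} o V{\left(0 \right)} = 0 \cdot 9 \cdot 3 = 0 \cdot 3 = 0$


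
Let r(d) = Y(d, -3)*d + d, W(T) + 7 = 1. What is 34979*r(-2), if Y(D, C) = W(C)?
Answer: 349790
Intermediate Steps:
W(T) = -6 (W(T) = -7 + 1 = -6)
Y(D, C) = -6
r(d) = -5*d (r(d) = -6*d + d = -5*d)
34979*r(-2) = 34979*(-5*(-2)) = 34979*10 = 349790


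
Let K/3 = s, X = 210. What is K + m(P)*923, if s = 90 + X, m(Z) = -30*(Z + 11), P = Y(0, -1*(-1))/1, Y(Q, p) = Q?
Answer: -303690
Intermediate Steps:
P = 0 (P = 0/1 = 0*1 = 0)
m(Z) = -330 - 30*Z (m(Z) = -30*(11 + Z) = -330 - 30*Z)
s = 300 (s = 90 + 210 = 300)
K = 900 (K = 3*300 = 900)
K + m(P)*923 = 900 + (-330 - 30*0)*923 = 900 + (-330 + 0)*923 = 900 - 330*923 = 900 - 304590 = -303690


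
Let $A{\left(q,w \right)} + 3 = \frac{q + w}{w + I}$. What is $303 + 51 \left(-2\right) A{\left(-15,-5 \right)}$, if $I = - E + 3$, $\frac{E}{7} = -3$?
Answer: $\frac{13611}{19} \approx 716.37$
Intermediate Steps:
$E = -21$ ($E = 7 \left(-3\right) = -21$)
$I = 24$ ($I = \left(-1\right) \left(-21\right) + 3 = 21 + 3 = 24$)
$A{\left(q,w \right)} = -3 + \frac{q + w}{24 + w}$ ($A{\left(q,w \right)} = -3 + \frac{q + w}{w + 24} = -3 + \frac{q + w}{24 + w}$)
$303 + 51 \left(-2\right) A{\left(-15,-5 \right)} = 303 + 51 \left(-2\right) \frac{-72 - 15 - -10}{24 - 5} = 303 - 102 \frac{-72 - 15 + 10}{19} = 303 - 102 \cdot \frac{1}{19} \left(-77\right) = 303 - - \frac{7854}{19} = 303 + \frac{7854}{19} = \frac{13611}{19}$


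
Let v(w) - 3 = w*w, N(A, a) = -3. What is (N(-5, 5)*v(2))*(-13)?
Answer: 273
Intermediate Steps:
v(w) = 3 + w² (v(w) = 3 + w*w = 3 + w²)
(N(-5, 5)*v(2))*(-13) = -3*(3 + 2²)*(-13) = -3*(3 + 4)*(-13) = -3*7*(-13) = -21*(-13) = 273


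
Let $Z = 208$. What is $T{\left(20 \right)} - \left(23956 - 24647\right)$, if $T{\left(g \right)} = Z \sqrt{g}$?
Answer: $691 + 416 \sqrt{5} \approx 1621.2$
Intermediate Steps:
$T{\left(g \right)} = 208 \sqrt{g}$
$T{\left(20 \right)} - \left(23956 - 24647\right) = 208 \sqrt{20} - \left(23956 - 24647\right) = 208 \cdot 2 \sqrt{5} - \left(23956 - 24647\right) = 416 \sqrt{5} - -691 = 416 \sqrt{5} + 691 = 691 + 416 \sqrt{5}$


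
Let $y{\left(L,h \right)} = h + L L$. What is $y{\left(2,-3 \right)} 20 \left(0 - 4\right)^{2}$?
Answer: $320$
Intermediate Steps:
$y{\left(L,h \right)} = h + L^{2}$
$y{\left(2,-3 \right)} 20 \left(0 - 4\right)^{2} = \left(-3 + 2^{2}\right) 20 \left(0 - 4\right)^{2} = \left(-3 + 4\right) 20 \left(-4\right)^{2} = 1 \cdot 20 \cdot 16 = 20 \cdot 16 = 320$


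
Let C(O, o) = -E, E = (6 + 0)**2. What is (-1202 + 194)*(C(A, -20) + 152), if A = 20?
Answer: -116928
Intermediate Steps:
E = 36 (E = 6**2 = 36)
C(O, o) = -36 (C(O, o) = -1*36 = -36)
(-1202 + 194)*(C(A, -20) + 152) = (-1202 + 194)*(-36 + 152) = -1008*116 = -116928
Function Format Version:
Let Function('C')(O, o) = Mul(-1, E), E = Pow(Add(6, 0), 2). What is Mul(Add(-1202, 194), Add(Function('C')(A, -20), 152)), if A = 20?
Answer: -116928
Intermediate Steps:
E = 36 (E = Pow(6, 2) = 36)
Function('C')(O, o) = -36 (Function('C')(O, o) = Mul(-1, 36) = -36)
Mul(Add(-1202, 194), Add(Function('C')(A, -20), 152)) = Mul(Add(-1202, 194), Add(-36, 152)) = Mul(-1008, 116) = -116928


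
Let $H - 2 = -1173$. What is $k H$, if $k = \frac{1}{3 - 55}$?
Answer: $\frac{1171}{52} \approx 22.519$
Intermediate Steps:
$H = -1171$ ($H = 2 - 1173 = -1171$)
$k = - \frac{1}{52}$ ($k = \frac{1}{-52} = - \frac{1}{52} \approx -0.019231$)
$k H = \left(- \frac{1}{52}\right) \left(-1171\right) = \frac{1171}{52}$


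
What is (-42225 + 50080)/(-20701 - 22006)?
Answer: -7855/42707 ≈ -0.18393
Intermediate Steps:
(-42225 + 50080)/(-20701 - 22006) = 7855/(-42707) = 7855*(-1/42707) = -7855/42707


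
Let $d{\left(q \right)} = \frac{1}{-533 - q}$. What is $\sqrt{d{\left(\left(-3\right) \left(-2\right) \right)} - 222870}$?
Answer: $\frac{i \sqrt{1321396241}}{77} \approx 472.09 i$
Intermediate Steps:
$\sqrt{d{\left(\left(-3\right) \left(-2\right) \right)} - 222870} = \sqrt{- \frac{1}{533 - -6} - 222870} = \sqrt{- \frac{1}{533 + 6} - 222870} = \sqrt{- \frac{1}{539} - 222870} = \sqrt{- \frac{120126931}{539}} = \frac{i \sqrt{1321396241}}{77}$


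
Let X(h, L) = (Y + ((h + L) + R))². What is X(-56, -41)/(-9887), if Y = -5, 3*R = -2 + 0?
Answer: -94864/88983 ≈ -1.0661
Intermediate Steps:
R = -⅔ (R = (-2 + 0)/3 = (⅓)*(-2) = -⅔ ≈ -0.66667)
X(h, L) = (-17/3 + L + h)² (X(h, L) = (-5 + ((h + L) - ⅔))² = (-5 + ((L + h) - ⅔))² = (-5 + (-⅔ + L + h))² = (-17/3 + L + h)²)
X(-56, -41)/(-9887) = ((-17 + 3*(-41) + 3*(-56))²/9)/(-9887) = ((-17 - 123 - 168)²/9)*(-1/9887) = ((⅑)*(-308)²)*(-1/9887) = ((⅑)*94864)*(-1/9887) = (94864/9)*(-1/9887) = -94864/88983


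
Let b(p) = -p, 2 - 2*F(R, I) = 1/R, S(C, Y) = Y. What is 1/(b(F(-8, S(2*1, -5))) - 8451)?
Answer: -16/135233 ≈ -0.00011831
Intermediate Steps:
F(R, I) = 1 - 1/(2*R)
1/(b(F(-8, S(2*1, -5))) - 8451) = 1/(-(-½ - 8)/(-8) - 8451) = 1/(-(-1)*(-17)/(8*2) - 8451) = 1/(-1*17/16 - 8451) = 1/(-17/16 - 8451) = 1/(-135233/16) = -16/135233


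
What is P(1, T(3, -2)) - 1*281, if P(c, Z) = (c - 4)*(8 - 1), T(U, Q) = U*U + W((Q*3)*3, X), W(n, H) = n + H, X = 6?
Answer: -302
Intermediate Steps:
W(n, H) = H + n
T(U, Q) = 6 + U² + 9*Q (T(U, Q) = U*U + (6 + (Q*3)*3) = U² + (6 + (3*Q)*3) = U² + (6 + 9*Q) = 6 + U² + 9*Q)
P(c, Z) = -28 + 7*c (P(c, Z) = (-4 + c)*7 = -28 + 7*c)
P(1, T(3, -2)) - 1*281 = (-28 + 7*1) - 1*281 = (-28 + 7) - 281 = -21 - 281 = -302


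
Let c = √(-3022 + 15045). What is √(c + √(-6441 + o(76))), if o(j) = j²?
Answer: √(√12023 + I*√665) ≈ 10.543 + 1.223*I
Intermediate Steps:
c = √12023 ≈ 109.65
√(c + √(-6441 + o(76))) = √(√12023 + √(-6441 + 76²)) = √(√12023 + √(-6441 + 5776)) = √(√12023 + √(-665)) = √(√12023 + I*√665)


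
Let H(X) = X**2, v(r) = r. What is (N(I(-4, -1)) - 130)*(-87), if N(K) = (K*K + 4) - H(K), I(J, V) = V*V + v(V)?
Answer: 10962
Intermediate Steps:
I(J, V) = V + V**2 (I(J, V) = V*V + V = V**2 + V = V + V**2)
N(K) = 4 (N(K) = (K*K + 4) - K**2 = (K**2 + 4) - K**2 = (4 + K**2) - K**2 = 4)
(N(I(-4, -1)) - 130)*(-87) = (4 - 130)*(-87) = -126*(-87) = 10962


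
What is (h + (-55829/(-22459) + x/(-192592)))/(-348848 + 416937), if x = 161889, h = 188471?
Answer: 815224051793605/294513776215792 ≈ 2.7680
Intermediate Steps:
(h + (-55829/(-22459) + x/(-192592)))/(-348848 + 416937) = (188471 + (-55829/(-22459) + 161889/(-192592)))/(-348848 + 416937) = (188471 + (-55829*(-1/22459) + 161889*(-1/192592)))/68089 = (188471 + (55829/22459 - 161889/192592))*(1/68089) = (188471 + 7116353717/4325423728)*(1/68089) = (815224051793605/4325423728)*(1/68089) = 815224051793605/294513776215792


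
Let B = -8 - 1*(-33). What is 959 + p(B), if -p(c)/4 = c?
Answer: 859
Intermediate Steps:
B = 25 (B = -8 + 33 = 25)
p(c) = -4*c
959 + p(B) = 959 - 4*25 = 959 - 100 = 859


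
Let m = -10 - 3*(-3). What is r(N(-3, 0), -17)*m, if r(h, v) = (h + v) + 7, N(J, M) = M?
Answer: 10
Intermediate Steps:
r(h, v) = 7 + h + v
m = -1 (m = -10 + 9 = -1)
r(N(-3, 0), -17)*m = (7 + 0 - 17)*(-1) = -10*(-1) = 10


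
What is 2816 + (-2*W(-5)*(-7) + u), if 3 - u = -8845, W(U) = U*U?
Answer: 12014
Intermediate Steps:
W(U) = U²
u = 8848 (u = 3 - 1*(-8845) = 3 + 8845 = 8848)
2816 + (-2*W(-5)*(-7) + u) = 2816 + (-2*(-5)²*(-7) + 8848) = 2816 + (-50*(-7) + 8848) = 2816 + (-2*(-175) + 8848) = 2816 + (350 + 8848) = 2816 + 9198 = 12014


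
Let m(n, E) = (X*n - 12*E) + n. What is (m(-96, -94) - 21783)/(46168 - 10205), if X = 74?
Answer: -27855/35963 ≈ -0.77455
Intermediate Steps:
m(n, E) = -12*E + 75*n (m(n, E) = (74*n - 12*E) + n = (-12*E + 74*n) + n = -12*E + 75*n)
(m(-96, -94) - 21783)/(46168 - 10205) = ((-12*(-94) + 75*(-96)) - 21783)/(46168 - 10205) = ((1128 - 7200) - 21783)/35963 = (-6072 - 21783)*(1/35963) = -27855*1/35963 = -27855/35963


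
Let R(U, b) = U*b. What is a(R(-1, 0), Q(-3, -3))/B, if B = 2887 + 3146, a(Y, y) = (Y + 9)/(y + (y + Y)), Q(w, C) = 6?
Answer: 1/8044 ≈ 0.00012432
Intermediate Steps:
a(Y, y) = (9 + Y)/(Y + 2*y) (a(Y, y) = (9 + Y)/(y + (Y + y)) = (9 + Y)/(Y + 2*y))
B = 6033
a(R(-1, 0), Q(-3, -3))/B = ((9 - 1*0)/(-1*0 + 2*6))/6033 = ((9 + 0)/(0 + 12))*(1/6033) = (9/12)*(1/6033) = ((1/12)*9)*(1/6033) = (3/4)*(1/6033) = 1/8044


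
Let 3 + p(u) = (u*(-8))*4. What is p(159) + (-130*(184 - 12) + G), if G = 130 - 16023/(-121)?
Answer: -3289818/121 ≈ -27189.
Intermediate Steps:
G = 31753/121 (G = 130 - 16023*(-1)/121 = 130 - 147*(-109/121) = 130 + 16023/121 = 31753/121 ≈ 262.42)
p(u) = -3 - 32*u (p(u) = -3 + (u*(-8))*4 = -3 - 8*u*4 = -3 - 32*u)
p(159) + (-130*(184 - 12) + G) = (-3 - 32*159) + (-130*(184 - 12) + 31753/121) = (-3 - 5088) + (-130*172 + 31753/121) = -5091 + (-22360 + 31753/121) = -5091 - 2673807/121 = -3289818/121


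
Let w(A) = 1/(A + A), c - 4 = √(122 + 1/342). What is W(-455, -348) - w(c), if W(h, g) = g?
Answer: -12615360/36253 - 15*√63422/72506 ≈ -348.03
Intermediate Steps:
c = 4 + 5*√63422/114 (c = 4 + √(122 + 1/342) = 4 + √(41725/342) = 4 + 5*√63422/114 ≈ 15.045)
w(A) = 1/(2*A)
W(-455, -348) - w(c) = -348 - 1/(2*(4 + 5*√63422/114))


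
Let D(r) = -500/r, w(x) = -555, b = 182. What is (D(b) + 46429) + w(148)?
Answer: 4174284/91 ≈ 45871.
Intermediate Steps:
(D(b) + 46429) + w(148) = (-500/182 + 46429) - 555 = (-500*1/182 + 46429) - 555 = (-250/91 + 46429) - 555 = 4224789/91 - 555 = 4174284/91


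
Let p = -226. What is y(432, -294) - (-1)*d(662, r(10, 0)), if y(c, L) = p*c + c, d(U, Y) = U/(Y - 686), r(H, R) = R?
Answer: -33339931/343 ≈ -97201.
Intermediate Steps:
d(U, Y) = U/(-686 + Y)
y(c, L) = -225*c (y(c, L) = -226*c + c = -225*c)
y(432, -294) - (-1)*d(662, r(10, 0)) = -225*432 - (-1)*662/(-686 + 0) = -97200 - (-1)*662/(-686) = -97200 - (-1)*662*(-1/686) = -97200 - (-1)*(-331)/343 = -97200 - 1*331/343 = -97200 - 331/343 = -33339931/343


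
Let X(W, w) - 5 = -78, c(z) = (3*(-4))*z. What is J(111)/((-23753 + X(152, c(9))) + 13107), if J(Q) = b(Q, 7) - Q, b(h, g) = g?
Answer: 104/10719 ≈ 0.0097024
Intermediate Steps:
c(z) = -12*z
X(W, w) = -73 (X(W, w) = 5 - 78 = -73)
J(Q) = 7 - Q
J(111)/((-23753 + X(152, c(9))) + 13107) = (7 - 1*111)/((-23753 - 73) + 13107) = (7 - 111)/(-23826 + 13107) = -104/(-10719) = -104*(-1/10719) = 104/10719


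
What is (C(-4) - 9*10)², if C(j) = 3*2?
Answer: 7056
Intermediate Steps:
C(j) = 6
(C(-4) - 9*10)² = (6 - 9*10)² = (6 - 90)² = (-84)² = 7056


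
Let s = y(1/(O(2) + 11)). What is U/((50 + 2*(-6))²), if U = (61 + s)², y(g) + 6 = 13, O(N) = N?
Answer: 1156/361 ≈ 3.2022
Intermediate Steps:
y(g) = 7 (y(g) = -6 + 13 = 7)
s = 7
U = 4624 (U = (61 + 7)² = 68² = 4624)
U/((50 + 2*(-6))²) = 4624/((50 + 2*(-6))²) = 4624/((50 - 12)²) = 4624/(38²) = 4624/1444 = 4624*(1/1444) = 1156/361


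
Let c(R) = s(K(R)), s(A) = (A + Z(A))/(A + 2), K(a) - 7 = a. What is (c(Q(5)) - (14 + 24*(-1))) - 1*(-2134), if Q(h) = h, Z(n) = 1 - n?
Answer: 30017/14 ≈ 2144.1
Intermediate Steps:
K(a) = 7 + a
s(A) = 1/(2 + A) (s(A) = (A + (1 - A))/(A + 2) = 1/(2 + A))
c(R) = 1/(9 + R) (c(R) = 1/(2 + (7 + R)) = 1/(9 + R))
(c(Q(5)) - (14 + 24*(-1))) - 1*(-2134) = (1/(9 + 5) - (14 + 24*(-1))) - 1*(-2134) = (1/14 - (14 - 24)) + 2134 = (1/14 - 1*(-10)) + 2134 = (1/14 + 10) + 2134 = 141/14 + 2134 = 30017/14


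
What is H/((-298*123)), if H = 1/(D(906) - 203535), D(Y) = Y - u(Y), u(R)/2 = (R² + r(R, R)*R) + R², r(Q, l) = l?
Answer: 1/187948699830 ≈ 5.3206e-12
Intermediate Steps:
u(R) = 6*R² (u(R) = 2*((R² + R*R) + R²) = 2*((R² + R²) + R²) = 2*(2*R² + R²) = 2*(3*R²) = 6*R²)
D(Y) = Y - 6*Y²
H = -1/5127645 (H = 1/(906*(1 - 6*906) - 203535) = 1/(906*(1 - 5436) - 203535) = 1/(906*(-5435) - 203535) = 1/(-4924110 - 203535) = 1/(-5127645) = -1/5127645 ≈ -1.9502e-7)
H/((-298*123)) = -1/(5127645*((-298*123))) = -1/5127645/(-36654) = -1/5127645*(-1/36654) = 1/187948699830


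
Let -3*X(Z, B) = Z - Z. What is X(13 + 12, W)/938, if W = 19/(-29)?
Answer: 0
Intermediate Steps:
W = -19/29 (W = 19*(-1/29) = -19/29 ≈ -0.65517)
X(Z, B) = 0 (X(Z, B) = -(Z - Z)/3 = -⅓*0 = 0)
X(13 + 12, W)/938 = 0/938 = 0*(1/938) = 0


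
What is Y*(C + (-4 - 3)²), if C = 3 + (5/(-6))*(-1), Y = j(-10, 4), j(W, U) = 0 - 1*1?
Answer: -317/6 ≈ -52.833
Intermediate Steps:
j(W, U) = -1 (j(W, U) = 0 - 1 = -1)
Y = -1
C = 23/6 (C = 3 + (5*(-⅙))*(-1) = 3 - ⅚*(-1) = 3 + ⅚ = 23/6 ≈ 3.8333)
Y*(C + (-4 - 3)²) = -(23/6 + (-4 - 3)²) = -(23/6 + (-7)²) = -(23/6 + 49) = -1*317/6 = -317/6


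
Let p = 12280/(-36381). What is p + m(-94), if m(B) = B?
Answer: -3432094/36381 ≈ -94.338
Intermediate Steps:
p = -12280/36381 (p = 12280*(-1/36381) = -12280/36381 ≈ -0.33754)
p + m(-94) = -12280/36381 - 94 = -3432094/36381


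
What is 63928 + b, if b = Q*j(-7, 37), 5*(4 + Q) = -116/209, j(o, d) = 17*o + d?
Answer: 67157032/1045 ≈ 64265.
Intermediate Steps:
j(o, d) = d + 17*o
Q = -4296/1045 (Q = -4 + (-116/209)/5 = -4 + (-116*1/209)/5 = -4 + (⅕)*(-116/209) = -4 - 116/1045 = -4296/1045 ≈ -4.1110)
b = 352272/1045 (b = -4296*(37 + 17*(-7))/1045 = -4296*(37 - 119)/1045 = -4296/1045*(-82) = 352272/1045 ≈ 337.10)
63928 + b = 63928 + 352272/1045 = 67157032/1045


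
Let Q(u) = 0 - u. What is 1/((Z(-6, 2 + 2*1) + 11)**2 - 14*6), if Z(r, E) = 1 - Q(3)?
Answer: 1/141 ≈ 0.0070922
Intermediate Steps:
Q(u) = -u
Z(r, E) = 4 (Z(r, E) = 1 - (-1)*3 = 1 - 1*(-3) = 1 + 3 = 4)
1/((Z(-6, 2 + 2*1) + 11)**2 - 14*6) = 1/((4 + 11)**2 - 14*6) = 1/(15**2 - 84) = 1/(225 - 84) = 1/141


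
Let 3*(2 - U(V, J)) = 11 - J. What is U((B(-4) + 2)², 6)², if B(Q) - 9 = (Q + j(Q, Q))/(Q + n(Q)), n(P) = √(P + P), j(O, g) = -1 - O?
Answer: ⅑ ≈ 0.11111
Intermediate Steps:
n(P) = √2*√P (n(P) = √(2*P) = √2*√P)
B(Q) = 9 - 1/(Q + √2*√Q) (B(Q) = 9 + (Q + (-1 - Q))/(Q + √2*√Q) = 9 - 1/(Q + √2*√Q))
U(V, J) = -5/3 + J/3 (U(V, J) = 2 - (11 - J)/3 = 2 + (-11/3 + J/3) = -5/3 + J/3)
U((B(-4) + 2)², 6)² = (-5/3 + (⅓)*6)² = (-5/3 + 2)² = (⅓)² = ⅑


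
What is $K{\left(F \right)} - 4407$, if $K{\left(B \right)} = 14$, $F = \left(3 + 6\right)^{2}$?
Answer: $-4393$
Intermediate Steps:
$F = 81$ ($F = 9^{2} = 81$)
$K{\left(F \right)} - 4407 = 14 - 4407 = -4393$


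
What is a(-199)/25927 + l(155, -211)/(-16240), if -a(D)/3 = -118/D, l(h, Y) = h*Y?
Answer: 33746963101/16757968304 ≈ 2.0138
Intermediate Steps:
l(h, Y) = Y*h
a(D) = 354/D (a(D) = -(-354)/D = 354/D)
a(-199)/25927 + l(155, -211)/(-16240) = (354/(-199))/25927 - 211*155/(-16240) = (354*(-1/199))*(1/25927) - 32705*(-1/16240) = -354/199*1/25927 + 6541/3248 = -354/5159473 + 6541/3248 = 33746963101/16757968304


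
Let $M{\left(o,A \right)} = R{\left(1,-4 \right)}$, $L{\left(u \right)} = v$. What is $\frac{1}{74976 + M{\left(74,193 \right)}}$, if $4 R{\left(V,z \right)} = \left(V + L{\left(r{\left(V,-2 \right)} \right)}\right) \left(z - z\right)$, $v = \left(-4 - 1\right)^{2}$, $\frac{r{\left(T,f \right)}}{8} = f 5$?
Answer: $\frac{1}{74976} \approx 1.3338 \cdot 10^{-5}$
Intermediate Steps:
$r{\left(T,f \right)} = 40 f$ ($r{\left(T,f \right)} = 8 f 5 = 8 \cdot 5 f = 40 f$)
$v = 25$ ($v = \left(-5\right)^{2} = 25$)
$L{\left(u \right)} = 25$
$R{\left(V,z \right)} = 0$ ($R{\left(V,z \right)} = \frac{\left(V + 25\right) \left(z - z\right)}{4} = \frac{\left(25 + V\right) 0}{4} = \frac{1}{4} \cdot 0 = 0$)
$M{\left(o,A \right)} = 0$
$\frac{1}{74976 + M{\left(74,193 \right)}} = \frac{1}{74976 + 0} = \frac{1}{74976}$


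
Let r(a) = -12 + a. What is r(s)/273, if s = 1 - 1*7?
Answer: -6/91 ≈ -0.065934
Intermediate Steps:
s = -6 (s = 1 - 7 = -6)
r(s)/273 = (-12 - 6)/273 = -18*1/273 = -6/91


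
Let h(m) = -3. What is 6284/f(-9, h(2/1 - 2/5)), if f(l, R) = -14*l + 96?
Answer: 3142/111 ≈ 28.306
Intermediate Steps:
f(l, R) = 96 - 14*l
6284/f(-9, h(2/1 - 2/5)) = 6284/(96 - 14*(-9)) = 6284/(96 + 126) = 6284/222 = 6284*(1/222) = 3142/111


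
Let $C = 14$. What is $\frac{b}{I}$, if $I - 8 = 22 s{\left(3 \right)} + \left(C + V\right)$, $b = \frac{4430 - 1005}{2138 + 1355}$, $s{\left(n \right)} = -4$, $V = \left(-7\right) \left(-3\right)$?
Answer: $- \frac{685}{31437} \approx -0.02179$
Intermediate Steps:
$V = 21$
$b = \frac{3425}{3493} \approx 0.98053$
$I = -45$ ($I = 8 + \left(22 \left(-4\right) + \left(14 + 21\right)\right) = 8 + \left(-88 + 35\right) = 8 - 53 = -45$)
$\frac{b}{I} = \frac{3425}{3493 \left(-45\right)} = \frac{3425}{3493} \left(- \frac{1}{45}\right) = - \frac{685}{31437}$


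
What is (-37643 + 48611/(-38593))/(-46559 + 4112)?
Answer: 1452804910/1638157071 ≈ 0.88685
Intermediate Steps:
(-37643 + 48611/(-38593))/(-46559 + 4112) = (-37643 + 48611*(-1/38593))/(-42447) = (-37643 - 48611/38593)*(-1/42447) = -1452804910/38593*(-1/42447) = 1452804910/1638157071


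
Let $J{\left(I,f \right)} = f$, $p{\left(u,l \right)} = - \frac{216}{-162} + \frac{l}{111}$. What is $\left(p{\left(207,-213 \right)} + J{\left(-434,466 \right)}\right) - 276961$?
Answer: $- \frac{30691010}{111} \approx -2.765 \cdot 10^{5}$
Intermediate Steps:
$p{\left(u,l \right)} = \frac{4}{3} + \frac{l}{111}$ ($p{\left(u,l \right)} = \left(-216\right) \left(- \frac{1}{162}\right) + l \frac{1}{111} = \frac{4}{3} + \frac{l}{111}$)
$\left(p{\left(207,-213 \right)} + J{\left(-434,466 \right)}\right) - 276961 = \left(\left(\frac{4}{3} + \frac{1}{111} \left(-213\right)\right) + 466\right) - 276961 = \left(\left(\frac{4}{3} - \frac{71}{37}\right) + 466\right) - 276961 = \left(- \frac{65}{111} + 466\right) - 276961 = \frac{51661}{111} - 276961 = - \frac{30691010}{111}$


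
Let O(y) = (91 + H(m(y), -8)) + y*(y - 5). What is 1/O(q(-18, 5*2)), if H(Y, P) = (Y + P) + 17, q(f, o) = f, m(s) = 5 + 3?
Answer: 1/522 ≈ 0.0019157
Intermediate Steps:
m(s) = 8
H(Y, P) = 17 + P + Y (H(Y, P) = (P + Y) + 17 = 17 + P + Y)
O(y) = 108 + y*(-5 + y) (O(y) = (91 + (17 - 8 + 8)) + y*(y - 5) = (91 + 17) + y*(-5 + y) = 108 + y*(-5 + y))
1/O(q(-18, 5*2)) = 1/(108 + (-18)² - 5*(-18)) = 1/(108 + 324 + 90) = 1/522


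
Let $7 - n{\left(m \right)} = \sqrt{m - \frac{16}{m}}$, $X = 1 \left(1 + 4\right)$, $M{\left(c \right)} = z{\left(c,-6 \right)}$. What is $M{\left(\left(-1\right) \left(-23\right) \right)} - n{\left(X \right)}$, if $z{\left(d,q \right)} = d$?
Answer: $16 + \frac{3 \sqrt{5}}{5} \approx 17.342$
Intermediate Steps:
$M{\left(c \right)} = c$
$X = 5$ ($X = 1 \cdot 5 = 5$)
$n{\left(m \right)} = 7 - \sqrt{m - \frac{16}{m}}$
$M{\left(\left(-1\right) \left(-23\right) \right)} - n{\left(X \right)} = \left(-1\right) \left(-23\right) - \left(7 - \sqrt{5 - \frac{16}{5}}\right) = 23 - \left(7 - \sqrt{5 - \frac{16}{5}}\right) = 23 - \left(7 - \sqrt{\frac{9}{5}}\right) = 23 - \left(7 - \frac{3 \sqrt{5}}{5}\right) = 16 + \frac{3 \sqrt{5}}{5}$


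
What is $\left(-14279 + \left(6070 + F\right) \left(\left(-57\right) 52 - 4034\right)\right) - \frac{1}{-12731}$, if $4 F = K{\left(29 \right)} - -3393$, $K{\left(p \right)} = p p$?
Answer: $- \frac{635270814581}{12731} \approx -4.99 \cdot 10^{7}$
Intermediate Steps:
$K{\left(p \right)} = p^{2}$
$F = \frac{2117}{2}$ ($F = \frac{29^{2} - -3393}{4} = \frac{841 + 3393}{4} = \frac{1}{4} \cdot 4234 = \frac{2117}{2} \approx 1058.5$)
$\left(-14279 + \left(6070 + F\right) \left(\left(-57\right) 52 - 4034\right)\right) - \frac{1}{-12731} = \left(-14279 + \left(6070 + \frac{2117}{2}\right) \left(\left(-57\right) 52 - 4034\right)\right) - \frac{1}{-12731} = \left(-14279 + \frac{14257 \left(-2964 - 4034\right)}{2}\right) - - \frac{1}{12731} = \left(-14279 + \frac{14257}{2} \left(-6998\right)\right) + \frac{1}{12731} = \left(-14279 - 49885243\right) + \frac{1}{12731} = -49899522 + \frac{1}{12731} = - \frac{635270814581}{12731}$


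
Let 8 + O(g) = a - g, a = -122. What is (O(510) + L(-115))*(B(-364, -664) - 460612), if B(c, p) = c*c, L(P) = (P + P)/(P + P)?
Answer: 209666124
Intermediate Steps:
O(g) = -130 - g (O(g) = -8 + (-122 - g) = -130 - g)
L(P) = 1 (L(P) = (2*P)/((2*P)) = (2*P)*(1/(2*P)) = 1)
B(c, p) = c**2
(O(510) + L(-115))*(B(-364, -664) - 460612) = ((-130 - 1*510) + 1)*((-364)**2 - 460612) = ((-130 - 510) + 1)*(132496 - 460612) = (-640 + 1)*(-328116) = -639*(-328116) = 209666124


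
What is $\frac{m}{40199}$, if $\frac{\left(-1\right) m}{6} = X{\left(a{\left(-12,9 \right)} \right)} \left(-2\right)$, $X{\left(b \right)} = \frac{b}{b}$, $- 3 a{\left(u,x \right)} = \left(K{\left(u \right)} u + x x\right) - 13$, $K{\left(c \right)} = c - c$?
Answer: $\frac{12}{40199} \approx 0.00029851$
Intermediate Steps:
$K{\left(c \right)} = 0$
$a{\left(u,x \right)} = \frac{13}{3} - \frac{x^{2}}{3}$ ($a{\left(u,x \right)} = - \frac{\left(0 u + x x\right) - 13}{3} = - \frac{\left(0 + x^{2}\right) - 13}{3} = - \frac{x^{2} - 13}{3} = - \frac{-13 + x^{2}}{3} = \frac{13}{3} - \frac{x^{2}}{3}$)
$X{\left(b \right)} = 1$
$m = 12$ ($m = - 6 \cdot 1 \left(-2\right) = \left(-6\right) \left(-2\right) = 12$)
$\frac{m}{40199} = \frac{12}{40199}$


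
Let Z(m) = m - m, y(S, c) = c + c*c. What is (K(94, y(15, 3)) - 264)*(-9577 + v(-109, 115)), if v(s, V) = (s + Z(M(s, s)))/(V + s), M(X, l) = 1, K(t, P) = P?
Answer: 2417982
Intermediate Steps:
y(S, c) = c + c**2
Z(m) = 0
v(s, V) = s/(V + s) (v(s, V) = (s + 0)/(V + s) = s/(V + s))
(K(94, y(15, 3)) - 264)*(-9577 + v(-109, 115)) = (3*(1 + 3) - 264)*(-9577 - 109/(115 - 109)) = (3*4 - 264)*(-9577 - 109/6) = (12 - 264)*(-9577 - 109*1/6) = -252*(-9577 - 109/6) = -252*(-57571/6) = 2417982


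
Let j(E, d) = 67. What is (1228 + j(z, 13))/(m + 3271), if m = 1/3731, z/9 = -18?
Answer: 4831645/12204102 ≈ 0.39590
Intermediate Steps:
z = -162 (z = 9*(-18) = -162)
m = 1/3731 ≈ 0.00026802
(1228 + j(z, 13))/(m + 3271) = (1228 + 67)/(1/3731 + 3271) = 1295/(12204102/3731) = 1295*(3731/12204102) = 4831645/12204102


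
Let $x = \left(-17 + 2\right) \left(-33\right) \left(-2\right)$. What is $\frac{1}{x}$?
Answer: $- \frac{1}{990} \approx -0.0010101$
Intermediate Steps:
$x = -990$ ($x = \left(-15\right) \left(-33\right) \left(-2\right) = 495 \left(-2\right) = -990$)
$\frac{1}{x} = \frac{1}{-990} = - \frac{1}{990}$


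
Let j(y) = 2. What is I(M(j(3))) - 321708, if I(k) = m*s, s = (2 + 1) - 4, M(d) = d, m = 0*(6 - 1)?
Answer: -321708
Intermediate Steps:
m = 0 (m = 0*5 = 0)
s = -1 (s = 3 - 4 = -1)
I(k) = 0 (I(k) = 0*(-1) = 0)
I(M(j(3))) - 321708 = 0 - 321708 = -321708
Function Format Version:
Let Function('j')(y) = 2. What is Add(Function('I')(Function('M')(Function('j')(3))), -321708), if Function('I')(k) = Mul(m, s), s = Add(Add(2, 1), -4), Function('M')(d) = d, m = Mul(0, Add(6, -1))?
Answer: -321708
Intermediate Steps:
m = 0 (m = Mul(0, 5) = 0)
s = -1 (s = Add(3, -4) = -1)
Function('I')(k) = 0 (Function('I')(k) = Mul(0, -1) = 0)
Add(Function('I')(Function('M')(Function('j')(3))), -321708) = Add(0, -321708) = -321708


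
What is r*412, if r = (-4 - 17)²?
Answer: 181692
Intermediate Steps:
r = 441 (r = (-21)² = 441)
r*412 = 441*412 = 181692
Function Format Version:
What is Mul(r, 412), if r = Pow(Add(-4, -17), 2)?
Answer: 181692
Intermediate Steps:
r = 441 (r = Pow(-21, 2) = 441)
Mul(r, 412) = Mul(441, 412) = 181692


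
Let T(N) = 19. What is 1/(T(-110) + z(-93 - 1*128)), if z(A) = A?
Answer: -1/202 ≈ -0.0049505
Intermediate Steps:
1/(T(-110) + z(-93 - 1*128)) = 1/(19 + (-93 - 1*128)) = 1/(19 + (-93 - 128)) = 1/(19 - 221) = 1/(-202) = -1/202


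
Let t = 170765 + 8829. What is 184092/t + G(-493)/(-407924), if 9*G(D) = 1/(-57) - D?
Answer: 4814870999713/4697842570641 ≈ 1.0249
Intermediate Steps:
t = 179594
G(D) = -1/513 - D/9 (G(D) = (1/(-57) - D)/9 = (-1/57 - D)/9 = -1/513 - D/9)
184092/t + G(-493)/(-407924) = 184092/179594 + (-1/513 - ⅑*(-493))/(-407924) = 184092*(1/179594) + (-1/513 + 493/9)*(-1/407924) = 92046/89797 + (28100/513)*(-1/407924) = 92046/89797 - 7025/52316253 = 4814870999713/4697842570641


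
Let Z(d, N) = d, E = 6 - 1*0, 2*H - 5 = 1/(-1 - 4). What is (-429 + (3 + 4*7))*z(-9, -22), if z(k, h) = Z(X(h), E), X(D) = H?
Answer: -4776/5 ≈ -955.20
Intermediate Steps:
H = 12/5 (H = 5/2 + 1/(2*(-1 - 4)) = 5/2 + (1/2)/(-5) = 5/2 + (1/2)*(-1/5) = 5/2 - 1/10 = 12/5 ≈ 2.4000)
X(D) = 12/5
E = 6 (E = 6 + 0 = 6)
z(k, h) = 12/5
(-429 + (3 + 4*7))*z(-9, -22) = (-429 + (3 + 4*7))*(12/5) = (-429 + (3 + 28))*(12/5) = (-429 + 31)*(12/5) = -398*12/5 = -4776/5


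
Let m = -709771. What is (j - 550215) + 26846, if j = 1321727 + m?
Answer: 88587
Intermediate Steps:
j = 611956 (j = 1321727 - 709771 = 611956)
(j - 550215) + 26846 = (611956 - 550215) + 26846 = 61741 + 26846 = 88587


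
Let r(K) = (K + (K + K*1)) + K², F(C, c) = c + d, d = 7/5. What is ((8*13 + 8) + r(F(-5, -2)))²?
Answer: 7639696/625 ≈ 12224.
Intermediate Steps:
d = 7/5 (d = 7*(⅕) = 7/5 ≈ 1.4000)
F(C, c) = 7/5 + c (F(C, c) = c + 7/5 = 7/5 + c)
r(K) = K² + 3*K (r(K) = (K + (K + K)) + K² = (K + 2*K) + K² = 3*K + K² = K² + 3*K)
((8*13 + 8) + r(F(-5, -2)))² = ((8*13 + 8) + (7/5 - 2)*(3 + (7/5 - 2)))² = ((104 + 8) - 3*(3 - ⅗)/5)² = (112 - ⅗*12/5)² = (112 - 36/25)² = (2764/25)² = 7639696/625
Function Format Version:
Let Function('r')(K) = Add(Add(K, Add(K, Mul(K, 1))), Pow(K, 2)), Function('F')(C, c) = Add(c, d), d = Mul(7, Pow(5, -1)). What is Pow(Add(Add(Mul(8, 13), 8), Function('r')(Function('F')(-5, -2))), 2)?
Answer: Rational(7639696, 625) ≈ 12224.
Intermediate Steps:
d = Rational(7, 5) (d = Mul(7, Rational(1, 5)) = Rational(7, 5) ≈ 1.4000)
Function('F')(C, c) = Add(Rational(7, 5), c) (Function('F')(C, c) = Add(c, Rational(7, 5)) = Add(Rational(7, 5), c))
Function('r')(K) = Add(Pow(K, 2), Mul(3, K)) (Function('r')(K) = Add(Add(K, Add(K, K)), Pow(K, 2)) = Add(Add(K, Mul(2, K)), Pow(K, 2)) = Add(Mul(3, K), Pow(K, 2)) = Add(Pow(K, 2), Mul(3, K)))
Pow(Add(Add(Mul(8, 13), 8), Function('r')(Function('F')(-5, -2))), 2) = Pow(Add(Add(Mul(8, 13), 8), Mul(Add(Rational(7, 5), -2), Add(3, Add(Rational(7, 5), -2)))), 2) = Pow(Add(Add(104, 8), Mul(Rational(-3, 5), Add(3, Rational(-3, 5)))), 2) = Pow(Add(112, Mul(Rational(-3, 5), Rational(12, 5))), 2) = Pow(Add(112, Rational(-36, 25)), 2) = Pow(Rational(2764, 25), 2) = Rational(7639696, 625)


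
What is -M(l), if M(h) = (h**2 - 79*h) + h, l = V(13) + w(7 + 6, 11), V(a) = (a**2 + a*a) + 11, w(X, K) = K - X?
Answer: -93343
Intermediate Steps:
V(a) = 11 + 2*a**2 (V(a) = (a**2 + a**2) + 11 = 2*a**2 + 11 = 11 + 2*a**2)
l = 347 (l = (11 + 2*13**2) + (11 - (7 + 6)) = (11 + 2*169) + (11 - 1*13) = (11 + 338) + (11 - 13) = 349 - 2 = 347)
M(h) = h**2 - 78*h
-M(l) = -347*(-78 + 347) = -347*269 = -1*93343 = -93343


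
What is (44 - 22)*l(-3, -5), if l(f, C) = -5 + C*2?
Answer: -330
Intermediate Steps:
l(f, C) = -5 + 2*C
(44 - 22)*l(-3, -5) = (44 - 22)*(-5 + 2*(-5)) = 22*(-5 - 10) = 22*(-15) = -330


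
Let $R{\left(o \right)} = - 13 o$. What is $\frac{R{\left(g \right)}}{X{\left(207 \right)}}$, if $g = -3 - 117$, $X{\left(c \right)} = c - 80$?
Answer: $\frac{1560}{127} \approx 12.283$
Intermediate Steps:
$X{\left(c \right)} = -80 + c$
$g = -120$
$\frac{R{\left(g \right)}}{X{\left(207 \right)}} = \frac{\left(-13\right) \left(-120\right)}{-80 + 207} = \frac{1560}{127}$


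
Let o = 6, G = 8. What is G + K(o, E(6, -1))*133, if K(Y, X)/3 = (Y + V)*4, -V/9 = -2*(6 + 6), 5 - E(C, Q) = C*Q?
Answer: 354320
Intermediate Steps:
E(C, Q) = 5 - C*Q
V = 216 (V = -(-18)*(6 + 6) = -(-18)*12 = -9*(-24) = 216)
K(Y, X) = 2592 + 12*Y (K(Y, X) = 3*((Y + 216)*4) = 3*((216 + Y)*4) = 3*(864 + 4*Y) = 2592 + 12*Y)
G + K(o, E(6, -1))*133 = 8 + (2592 + 12*6)*133 = 8 + (2592 + 72)*133 = 8 + 2664*133 = 8 + 354312 = 354320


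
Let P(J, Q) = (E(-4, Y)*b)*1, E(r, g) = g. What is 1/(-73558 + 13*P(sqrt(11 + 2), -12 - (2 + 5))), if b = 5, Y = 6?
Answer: -1/73168 ≈ -1.3667e-5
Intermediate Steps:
P(J, Q) = 30 (P(J, Q) = (6*5)*1 = 30*1 = 30)
1/(-73558 + 13*P(sqrt(11 + 2), -12 - (2 + 5))) = 1/(-73558 + 13*30) = 1/(-73558 + 390) = 1/(-73168) = -1/73168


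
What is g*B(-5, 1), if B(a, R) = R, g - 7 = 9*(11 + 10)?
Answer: 196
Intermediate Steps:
g = 196 (g = 7 + 9*(11 + 10) = 7 + 9*21 = 7 + 189 = 196)
g*B(-5, 1) = 196*1 = 196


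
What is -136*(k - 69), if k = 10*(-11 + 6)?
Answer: 16184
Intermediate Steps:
k = -50 (k = 10*(-5) = -50)
-136*(k - 69) = -136*(-50 - 69) = -136*(-119) = 16184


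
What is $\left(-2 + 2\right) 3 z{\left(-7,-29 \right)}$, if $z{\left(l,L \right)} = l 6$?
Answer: $0$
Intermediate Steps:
$z{\left(l,L \right)} = 6 l$
$\left(-2 + 2\right) 3 z{\left(-7,-29 \right)} = \left(-2 + 2\right) 3 \cdot 6 \left(-7\right) = 0 \cdot 3 \left(-42\right) = 0 \left(-42\right) = 0$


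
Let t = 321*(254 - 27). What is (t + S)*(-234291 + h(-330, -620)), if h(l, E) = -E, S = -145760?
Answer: 17032980203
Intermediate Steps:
t = 72867 (t = 321*227 = 72867)
(t + S)*(-234291 + h(-330, -620)) = (72867 - 145760)*(-234291 - 1*(-620)) = -72893*(-234291 + 620) = -72893*(-233671) = 17032980203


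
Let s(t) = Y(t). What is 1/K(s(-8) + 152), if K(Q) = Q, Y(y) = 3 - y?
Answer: 1/163 ≈ 0.0061350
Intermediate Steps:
s(t) = 3 - t
1/K(s(-8) + 152) = 1/((3 - 1*(-8)) + 152) = 1/((3 + 8) + 152) = 1/(11 + 152) = 1/163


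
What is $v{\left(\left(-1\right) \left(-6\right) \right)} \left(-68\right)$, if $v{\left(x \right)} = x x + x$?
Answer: $-2856$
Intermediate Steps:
$v{\left(x \right)} = x + x^{2}$ ($v{\left(x \right)} = x^{2} + x = x + x^{2}$)
$v{\left(\left(-1\right) \left(-6\right) \right)} \left(-68\right) = \left(-1\right) \left(-6\right) \left(1 - -6\right) \left(-68\right) = 6 \left(1 + 6\right) \left(-68\right) = 6 \cdot 7 \left(-68\right) = 42 \left(-68\right) = -2856$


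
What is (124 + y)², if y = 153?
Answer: 76729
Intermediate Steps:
(124 + y)² = (124 + 153)² = 277² = 76729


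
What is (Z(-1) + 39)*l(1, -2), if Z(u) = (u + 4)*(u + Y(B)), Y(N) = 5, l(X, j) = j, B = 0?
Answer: -102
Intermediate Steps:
Z(u) = (4 + u)*(5 + u) (Z(u) = (u + 4)*(u + 5) = (4 + u)*(5 + u))
(Z(-1) + 39)*l(1, -2) = ((20 + (-1)**2 + 9*(-1)) + 39)*(-2) = ((20 + 1 - 9) + 39)*(-2) = (12 + 39)*(-2) = 51*(-2) = -102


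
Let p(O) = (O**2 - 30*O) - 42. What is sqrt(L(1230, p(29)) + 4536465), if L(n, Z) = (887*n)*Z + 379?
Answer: I*sqrt(72924866) ≈ 8539.6*I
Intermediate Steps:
p(O) = -42 + O**2 - 30*O
L(n, Z) = 379 + 887*Z*n (L(n, Z) = 887*Z*n + 379 = 379 + 887*Z*n)
sqrt(L(1230, p(29)) + 4536465) = sqrt((379 + 887*(-42 + 29**2 - 30*29)*1230) + 4536465) = sqrt((379 + 887*(-42 + 841 - 870)*1230) + 4536465) = sqrt((379 + 887*(-71)*1230) + 4536465) = sqrt((379 - 77461710) + 4536465) = sqrt(-77461331 + 4536465) = sqrt(-72924866) = I*sqrt(72924866)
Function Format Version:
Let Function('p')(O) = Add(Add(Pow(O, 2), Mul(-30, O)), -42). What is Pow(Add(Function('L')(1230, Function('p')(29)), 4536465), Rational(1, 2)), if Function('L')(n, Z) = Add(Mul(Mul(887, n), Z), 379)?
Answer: Mul(I, Pow(72924866, Rational(1, 2))) ≈ Mul(8539.6, I)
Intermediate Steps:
Function('p')(O) = Add(-42, Pow(O, 2), Mul(-30, O))
Function('L')(n, Z) = Add(379, Mul(887, Z, n)) (Function('L')(n, Z) = Add(Mul(887, Z, n), 379) = Add(379, Mul(887, Z, n)))
Pow(Add(Function('L')(1230, Function('p')(29)), 4536465), Rational(1, 2)) = Pow(Add(Add(379, Mul(887, Add(-42, Pow(29, 2), Mul(-30, 29)), 1230)), 4536465), Rational(1, 2)) = Pow(Add(Add(379, Mul(887, Add(-42, 841, -870), 1230)), 4536465), Rational(1, 2)) = Pow(Add(Add(379, Mul(887, -71, 1230)), 4536465), Rational(1, 2)) = Pow(Add(Add(379, -77461710), 4536465), Rational(1, 2)) = Pow(Add(-77461331, 4536465), Rational(1, 2)) = Pow(-72924866, Rational(1, 2)) = Mul(I, Pow(72924866, Rational(1, 2)))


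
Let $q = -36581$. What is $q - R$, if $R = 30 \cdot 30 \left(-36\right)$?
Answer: $-4181$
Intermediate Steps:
$R = -32400$ ($R = 900 \left(-36\right) = -32400$)
$q - R = -36581 - -32400 = -36581 + 32400 = -4181$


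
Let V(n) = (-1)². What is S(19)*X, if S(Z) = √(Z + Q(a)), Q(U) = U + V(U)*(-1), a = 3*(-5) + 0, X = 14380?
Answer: 14380*√3 ≈ 24907.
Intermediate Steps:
a = -15 (a = -15 + 0 = -15)
V(n) = 1
Q(U) = -1 + U (Q(U) = U + 1*(-1) = U - 1 = -1 + U)
S(Z) = √(-16 + Z) (S(Z) = √(Z + (-1 - 15)) = √(Z - 16) = √(-16 + Z))
S(19)*X = √(-16 + 19)*14380 = √3*14380 = 14380*√3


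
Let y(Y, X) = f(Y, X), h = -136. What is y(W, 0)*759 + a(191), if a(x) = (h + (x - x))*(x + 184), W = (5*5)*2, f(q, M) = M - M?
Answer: -51000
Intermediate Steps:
f(q, M) = 0
W = 50 (W = 25*2 = 50)
y(Y, X) = 0
a(x) = -25024 - 136*x (a(x) = (-136 + (x - x))*(x + 184) = (-136 + 0)*(184 + x) = -136*(184 + x) = -25024 - 136*x)
y(W, 0)*759 + a(191) = 0*759 + (-25024 - 136*191) = 0 + (-25024 - 25976) = 0 - 51000 = -51000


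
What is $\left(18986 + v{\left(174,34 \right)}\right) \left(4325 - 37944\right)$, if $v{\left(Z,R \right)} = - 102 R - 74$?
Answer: $-519211836$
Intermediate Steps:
$v{\left(Z,R \right)} = -74 - 102 R$
$\left(18986 + v{\left(174,34 \right)}\right) \left(4325 - 37944\right) = \left(18986 - 3542\right) \left(4325 - 37944\right) = \left(18986 - 3542\right) \left(-33619\right) = 15444 \left(-33619\right) = -519211836$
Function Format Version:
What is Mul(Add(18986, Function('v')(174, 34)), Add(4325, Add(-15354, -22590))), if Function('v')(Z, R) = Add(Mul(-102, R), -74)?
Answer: -519211836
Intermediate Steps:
Function('v')(Z, R) = Add(-74, Mul(-102, R))
Mul(Add(18986, Function('v')(174, 34)), Add(4325, Add(-15354, -22590))) = Mul(Add(18986, Add(-74, Mul(-102, 34))), Add(4325, Add(-15354, -22590))) = Mul(Add(18986, Add(-74, -3468)), Add(4325, -37944)) = Mul(Add(18986, -3542), -33619) = Mul(15444, -33619) = -519211836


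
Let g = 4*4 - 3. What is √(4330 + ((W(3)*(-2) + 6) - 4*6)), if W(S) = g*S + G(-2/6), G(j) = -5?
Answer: 2*√1061 ≈ 65.146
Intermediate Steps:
g = 13 (g = 16 - 3 = 13)
W(S) = -5 + 13*S (W(S) = 13*S - 5 = -5 + 13*S)
√(4330 + ((W(3)*(-2) + 6) - 4*6)) = √(4330 + (((-5 + 13*3)*(-2) + 6) - 4*6)) = √(4330 + (((-5 + 39)*(-2) + 6) - 24)) = √(4330 + ((34*(-2) + 6) - 24)) = √(4330 + ((-68 + 6) - 24)) = √(4330 + (-62 - 24)) = √(4330 - 86) = √4244 = 2*√1061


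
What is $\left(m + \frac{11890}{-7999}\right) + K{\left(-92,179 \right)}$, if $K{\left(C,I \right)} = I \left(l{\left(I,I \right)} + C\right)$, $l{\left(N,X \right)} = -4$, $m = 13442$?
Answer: $- \frac{29944148}{7999} \approx -3743.5$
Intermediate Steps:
$K{\left(C,I \right)} = I \left(-4 + C\right)$
$\left(m + \frac{11890}{-7999}\right) + K{\left(-92,179 \right)} = \left(13442 + \frac{11890}{-7999}\right) + 179 \left(-4 - 92\right) = \left(13442 + 11890 \left(- \frac{1}{7999}\right)\right) + 179 \left(-96\right) = \left(13442 - \frac{11890}{7999}\right) - 17184 = \frac{107510668}{7999} - 17184 = - \frac{29944148}{7999}$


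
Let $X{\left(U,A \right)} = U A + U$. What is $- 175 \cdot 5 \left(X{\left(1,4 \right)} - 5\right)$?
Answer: $0$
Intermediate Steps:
$X{\left(U,A \right)} = U + A U$ ($X{\left(U,A \right)} = A U + U = U + A U$)
$- 175 \cdot 5 \left(X{\left(1,4 \right)} - 5\right) = - 175 \cdot 5 \left(1 \left(1 + 4\right) - 5\right) = - 175 \cdot 5 \left(1 \cdot 5 - 5\right) = - 175 \cdot 5 \left(5 - 5\right) = - 175 \cdot 5 \cdot 0 = \left(-175\right) 0 = 0$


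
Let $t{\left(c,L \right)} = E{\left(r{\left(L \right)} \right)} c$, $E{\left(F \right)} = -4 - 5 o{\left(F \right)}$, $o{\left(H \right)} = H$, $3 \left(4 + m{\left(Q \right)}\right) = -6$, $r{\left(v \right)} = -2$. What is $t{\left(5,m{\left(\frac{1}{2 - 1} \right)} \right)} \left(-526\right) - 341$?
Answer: $-16121$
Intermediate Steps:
$m{\left(Q \right)} = -6$ ($m{\left(Q \right)} = -4 + \frac{1}{3} \left(-6\right) = -4 - 2 = -6$)
$E{\left(F \right)} = -4 - 5 F$
$t{\left(c,L \right)} = 6 c$ ($t{\left(c,L \right)} = \left(-4 - -10\right) c = \left(-4 + 10\right) c = 6 c$)
$t{\left(5,m{\left(\frac{1}{2 - 1} \right)} \right)} \left(-526\right) - 341 = 6 \cdot 5 \left(-526\right) - 341 = 30 \left(-526\right) - 341 = -15780 - 341 = -16121$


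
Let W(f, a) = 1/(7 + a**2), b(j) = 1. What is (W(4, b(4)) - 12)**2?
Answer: 9025/64 ≈ 141.02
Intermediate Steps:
(W(4, b(4)) - 12)**2 = (1/(7 + 1**2) - 12)**2 = (1/(7 + 1) - 12)**2 = (1/8 - 12)**2 = (-95/8)**2 = 9025/64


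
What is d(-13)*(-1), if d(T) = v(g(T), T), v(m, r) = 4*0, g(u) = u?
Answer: 0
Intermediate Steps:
v(m, r) = 0
d(T) = 0
d(-13)*(-1) = 0*(-1) = 0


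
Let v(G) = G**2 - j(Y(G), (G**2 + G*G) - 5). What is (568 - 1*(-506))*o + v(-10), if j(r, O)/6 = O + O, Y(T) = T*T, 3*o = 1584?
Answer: 564832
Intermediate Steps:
o = 528 (o = (1/3)*1584 = 528)
Y(T) = T**2
j(r, O) = 12*O (j(r, O) = 6*(O + O) = 6*(2*O) = 12*O)
v(G) = 60 - 23*G**2 (v(G) = G**2 - 12*((G**2 + G*G) - 5) = G**2 - 12*((G**2 + G**2) - 5) = G**2 - 12*(2*G**2 - 5) = G**2 - 12*(-5 + 2*G**2) = G**2 - (-60 + 24*G**2) = G**2 + (60 - 24*G**2) = 60 - 23*G**2)
(568 - 1*(-506))*o + v(-10) = (568 - 1*(-506))*528 + (60 - 23*(-10)**2) = (568 + 506)*528 + (60 - 23*100) = 1074*528 + (60 - 2300) = 567072 - 2240 = 564832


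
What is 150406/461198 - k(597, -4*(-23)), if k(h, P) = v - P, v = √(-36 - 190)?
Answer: 21290311/230599 - I*√226 ≈ 92.326 - 15.033*I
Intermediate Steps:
v = I*√226 (v = √(-226) = I*√226 ≈ 15.033*I)
k(h, P) = -P + I*√226 (k(h, P) = I*√226 - P = -P + I*√226)
150406/461198 - k(597, -4*(-23)) = 150406/461198 - (-(-4)*(-23) + I*√226) = 150406*(1/461198) - (-1*92 + I*√226) = 75203/230599 - (-92 + I*√226) = 75203/230599 + (92 - I*√226) = 21290311/230599 - I*√226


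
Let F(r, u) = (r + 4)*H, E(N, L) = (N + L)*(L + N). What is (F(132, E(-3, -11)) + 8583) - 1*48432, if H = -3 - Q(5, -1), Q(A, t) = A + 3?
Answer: -41345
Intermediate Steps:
Q(A, t) = 3 + A
E(N, L) = (L + N)**2 (E(N, L) = (L + N)*(L + N) = (L + N)**2)
H = -11 (H = -3 - (3 + 5) = -3 - 1*8 = -3 - 8 = -11)
F(r, u) = -44 - 11*r (F(r, u) = (r + 4)*(-11) = (4 + r)*(-11) = -44 - 11*r)
(F(132, E(-3, -11)) + 8583) - 1*48432 = ((-44 - 11*132) + 8583) - 1*48432 = ((-44 - 1452) + 8583) - 48432 = (-1496 + 8583) - 48432 = 7087 - 48432 = -41345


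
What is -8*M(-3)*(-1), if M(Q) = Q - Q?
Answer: 0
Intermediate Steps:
M(Q) = 0
-8*M(-3)*(-1) = -8*0*(-1) = 0*(-1) = 0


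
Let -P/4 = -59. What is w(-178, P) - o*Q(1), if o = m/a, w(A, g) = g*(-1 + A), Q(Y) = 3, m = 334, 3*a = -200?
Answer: -4222897/100 ≈ -42229.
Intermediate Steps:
a = -200/3 (a = (⅓)*(-200) = -200/3 ≈ -66.667)
P = 236 (P = -4*(-59) = 236)
o = -501/100 (o = 334/(-200/3) = 334*(-3/200) = -501/100 ≈ -5.0100)
w(-178, P) - o*Q(1) = 236*(-1 - 178) - (-501)*3/100 = 236*(-179) - 1*(-1503/100) = -42244 + 1503/100 = -4222897/100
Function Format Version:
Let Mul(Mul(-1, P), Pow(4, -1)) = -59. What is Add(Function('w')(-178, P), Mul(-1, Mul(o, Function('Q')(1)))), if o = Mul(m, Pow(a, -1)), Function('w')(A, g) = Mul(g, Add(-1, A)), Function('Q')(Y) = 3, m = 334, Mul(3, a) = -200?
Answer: Rational(-4222897, 100) ≈ -42229.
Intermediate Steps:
a = Rational(-200, 3) (a = Mul(Rational(1, 3), -200) = Rational(-200, 3) ≈ -66.667)
P = 236 (P = Mul(-4, -59) = 236)
o = Rational(-501, 100) (o = Mul(334, Pow(Rational(-200, 3), -1)) = Mul(334, Rational(-3, 200)) = Rational(-501, 100) ≈ -5.0100)
Add(Function('w')(-178, P), Mul(-1, Mul(o, Function('Q')(1)))) = Add(Mul(236, Add(-1, -178)), Mul(-1, Mul(Rational(-501, 100), 3))) = Add(Mul(236, -179), Mul(-1, Rational(-1503, 100))) = Add(-42244, Rational(1503, 100)) = Rational(-4222897, 100)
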